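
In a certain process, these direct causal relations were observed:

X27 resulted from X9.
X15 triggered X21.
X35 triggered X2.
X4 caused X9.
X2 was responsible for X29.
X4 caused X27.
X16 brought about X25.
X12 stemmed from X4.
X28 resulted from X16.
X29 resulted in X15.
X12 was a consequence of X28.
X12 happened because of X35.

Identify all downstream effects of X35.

X12, X15, X2, X21, X29

Direct effects: X2, X12.
2 steps out: X29.
3 steps out: X15.
4 steps out: X21.
Not reachable from it: X16, X25, X4, X28, X9, X27.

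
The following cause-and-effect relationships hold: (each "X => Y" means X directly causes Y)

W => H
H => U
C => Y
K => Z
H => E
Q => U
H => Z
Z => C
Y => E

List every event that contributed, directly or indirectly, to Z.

Immediate causes of Z: H, K.
Further upstream: W.

H, K, W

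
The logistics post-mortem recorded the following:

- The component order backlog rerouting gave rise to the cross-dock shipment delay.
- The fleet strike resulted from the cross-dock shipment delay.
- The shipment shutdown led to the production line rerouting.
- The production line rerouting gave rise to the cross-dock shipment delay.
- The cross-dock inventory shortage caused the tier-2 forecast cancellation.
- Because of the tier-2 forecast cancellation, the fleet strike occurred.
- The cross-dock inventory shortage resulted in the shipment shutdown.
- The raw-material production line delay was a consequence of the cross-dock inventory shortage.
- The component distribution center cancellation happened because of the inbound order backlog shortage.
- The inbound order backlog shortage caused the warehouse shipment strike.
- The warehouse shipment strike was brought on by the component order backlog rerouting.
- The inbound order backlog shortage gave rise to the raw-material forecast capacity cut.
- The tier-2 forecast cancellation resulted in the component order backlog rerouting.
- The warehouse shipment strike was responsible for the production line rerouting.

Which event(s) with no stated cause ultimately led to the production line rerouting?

Tracing upstream from the production line rerouting: the production line rerouting ← the warehouse shipment strike ← the inbound order backlog shortage.
A separate upstream branch: the production line rerouting ← the shipment shutdown ← the cross-dock inventory shortage.
Each of those chain origins has no stated cause.

the cross-dock inventory shortage, the inbound order backlog shortage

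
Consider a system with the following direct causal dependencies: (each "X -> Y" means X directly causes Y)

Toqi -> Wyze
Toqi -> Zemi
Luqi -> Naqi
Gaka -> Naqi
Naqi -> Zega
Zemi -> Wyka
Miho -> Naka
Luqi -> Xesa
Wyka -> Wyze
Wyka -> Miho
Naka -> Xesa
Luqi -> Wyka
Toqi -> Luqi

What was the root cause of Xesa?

Tracing upstream from Xesa: Xesa ← Luqi ← Toqi.
Toqi has no stated cause, so it is the root.

Toqi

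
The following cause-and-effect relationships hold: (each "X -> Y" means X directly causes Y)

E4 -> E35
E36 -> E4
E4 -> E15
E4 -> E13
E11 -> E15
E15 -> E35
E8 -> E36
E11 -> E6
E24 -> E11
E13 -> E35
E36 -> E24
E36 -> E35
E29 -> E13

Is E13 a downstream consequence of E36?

There is a causal chain: E36 → E4 → E13.

Yes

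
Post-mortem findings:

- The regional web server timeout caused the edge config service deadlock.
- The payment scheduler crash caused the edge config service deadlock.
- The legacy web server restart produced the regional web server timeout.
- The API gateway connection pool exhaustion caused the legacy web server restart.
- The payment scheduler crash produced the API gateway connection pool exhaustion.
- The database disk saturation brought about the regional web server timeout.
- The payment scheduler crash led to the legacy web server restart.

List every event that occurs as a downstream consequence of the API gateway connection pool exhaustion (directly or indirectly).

the edge config service deadlock, the legacy web server restart, the regional web server timeout

Direct effects: the legacy web server restart.
2 steps out: the regional web server timeout.
3 steps out: the edge config service deadlock.
Not reachable from it: the payment scheduler crash, the database disk saturation.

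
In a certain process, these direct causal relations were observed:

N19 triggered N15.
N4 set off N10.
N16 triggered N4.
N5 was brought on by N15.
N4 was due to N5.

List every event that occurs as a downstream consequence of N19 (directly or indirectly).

N10, N15, N4, N5

Direct effects: N15.
2 steps out: N5.
3 steps out: N4.
4 steps out: N10.
Not reachable from it: N16.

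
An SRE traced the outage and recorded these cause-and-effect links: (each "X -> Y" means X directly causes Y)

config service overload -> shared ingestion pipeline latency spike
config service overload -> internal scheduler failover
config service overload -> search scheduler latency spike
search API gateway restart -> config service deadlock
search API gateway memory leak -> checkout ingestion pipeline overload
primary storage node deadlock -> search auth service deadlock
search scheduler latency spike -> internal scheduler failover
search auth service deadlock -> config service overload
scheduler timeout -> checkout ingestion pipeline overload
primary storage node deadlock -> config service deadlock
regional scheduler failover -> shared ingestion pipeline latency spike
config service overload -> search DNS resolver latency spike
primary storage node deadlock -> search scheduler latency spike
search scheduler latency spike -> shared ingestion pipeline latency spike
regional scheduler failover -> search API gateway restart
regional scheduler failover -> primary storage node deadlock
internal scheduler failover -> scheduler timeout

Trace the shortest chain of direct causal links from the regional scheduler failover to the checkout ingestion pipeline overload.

the regional scheduler failover → the primary storage node deadlock → the search scheduler latency spike → the internal scheduler failover → the scheduler timeout → the checkout ingestion pipeline overload

the regional scheduler failover → the primary storage node deadlock
the primary storage node deadlock → the search scheduler latency spike
the search scheduler latency spike → the internal scheduler failover
the internal scheduler failover → the scheduler timeout
the scheduler timeout → the checkout ingestion pipeline overload
Length: 5 steps.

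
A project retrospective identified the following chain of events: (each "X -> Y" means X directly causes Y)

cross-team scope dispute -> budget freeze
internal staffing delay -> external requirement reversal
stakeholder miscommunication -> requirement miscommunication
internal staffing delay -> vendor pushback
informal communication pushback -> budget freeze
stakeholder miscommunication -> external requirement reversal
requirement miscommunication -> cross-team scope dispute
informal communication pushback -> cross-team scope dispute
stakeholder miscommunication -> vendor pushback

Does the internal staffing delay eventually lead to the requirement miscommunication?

No

The internal staffing delay leads to the external requirement reversal, the vendor pushback; the requirement miscommunication is not among them.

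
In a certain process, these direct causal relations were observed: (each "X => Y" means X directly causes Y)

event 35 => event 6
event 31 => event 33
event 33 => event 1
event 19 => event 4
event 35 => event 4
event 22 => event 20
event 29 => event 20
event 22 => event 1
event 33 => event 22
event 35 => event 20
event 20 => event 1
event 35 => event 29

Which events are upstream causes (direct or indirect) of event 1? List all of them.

event 20, event 22, event 29, event 31, event 33, event 35

Immediate causes of event 1: event 33, event 22, event 20.
Further upstream: event 35, event 31, event 29.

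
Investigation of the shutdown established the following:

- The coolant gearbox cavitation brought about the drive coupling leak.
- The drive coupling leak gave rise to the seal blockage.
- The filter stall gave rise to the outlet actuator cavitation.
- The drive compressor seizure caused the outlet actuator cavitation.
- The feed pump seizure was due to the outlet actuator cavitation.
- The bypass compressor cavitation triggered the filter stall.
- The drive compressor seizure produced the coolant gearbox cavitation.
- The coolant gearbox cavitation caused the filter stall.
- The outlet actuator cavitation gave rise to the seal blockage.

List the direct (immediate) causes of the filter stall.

the bypass compressor cavitation, the coolant gearbox cavitation

Upstream contributors include the drive compressor seizure, but only the bypass compressor cavitation, the coolant gearbox cavitation feed directly into the filter stall.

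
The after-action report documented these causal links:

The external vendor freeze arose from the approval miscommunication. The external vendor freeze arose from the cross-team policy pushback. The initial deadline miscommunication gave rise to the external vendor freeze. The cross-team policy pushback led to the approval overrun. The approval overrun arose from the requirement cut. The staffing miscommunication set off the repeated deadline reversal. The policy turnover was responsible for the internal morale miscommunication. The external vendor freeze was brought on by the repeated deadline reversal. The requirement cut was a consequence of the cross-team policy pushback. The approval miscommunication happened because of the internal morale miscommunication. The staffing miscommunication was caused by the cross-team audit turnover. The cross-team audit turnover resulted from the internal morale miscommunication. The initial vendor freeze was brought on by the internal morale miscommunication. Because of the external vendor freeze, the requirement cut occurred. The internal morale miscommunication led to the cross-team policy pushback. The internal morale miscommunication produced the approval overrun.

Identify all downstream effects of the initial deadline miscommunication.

the approval overrun, the external vendor freeze, the requirement cut

Direct effects: the external vendor freeze.
2 steps out: the requirement cut.
3 steps out: the approval overrun.
Not reachable from it: the policy turnover, the internal morale miscommunication, the cross-team audit turnover, the cross-team policy pushback, the staffing miscommunication, the initial vendor freeze, the approval miscommunication, the repeated deadline reversal.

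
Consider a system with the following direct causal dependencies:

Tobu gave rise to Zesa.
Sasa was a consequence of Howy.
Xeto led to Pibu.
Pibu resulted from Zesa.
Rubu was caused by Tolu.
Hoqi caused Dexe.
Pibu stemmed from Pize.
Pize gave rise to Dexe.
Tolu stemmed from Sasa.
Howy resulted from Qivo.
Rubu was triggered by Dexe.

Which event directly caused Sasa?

Upstream contributors include Qivo, but only Howy feeds directly into Sasa.

Howy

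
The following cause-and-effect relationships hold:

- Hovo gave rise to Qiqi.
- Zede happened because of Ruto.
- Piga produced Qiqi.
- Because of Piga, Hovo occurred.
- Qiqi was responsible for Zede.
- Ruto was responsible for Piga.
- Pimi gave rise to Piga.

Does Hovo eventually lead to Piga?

Hovo leads to Qiqi, Zede; Piga is not among them.

No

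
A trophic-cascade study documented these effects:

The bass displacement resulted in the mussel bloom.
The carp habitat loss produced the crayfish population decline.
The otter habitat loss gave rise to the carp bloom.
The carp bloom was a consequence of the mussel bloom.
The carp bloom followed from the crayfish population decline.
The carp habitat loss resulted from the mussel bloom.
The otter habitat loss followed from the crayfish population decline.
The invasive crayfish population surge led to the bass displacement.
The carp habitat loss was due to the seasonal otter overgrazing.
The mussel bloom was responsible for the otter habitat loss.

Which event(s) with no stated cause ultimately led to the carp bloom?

the invasive crayfish population surge, the seasonal otter overgrazing

Tracing upstream from the carp bloom: the carp bloom ← the mussel bloom ← the bass displacement ← the invasive crayfish population surge.
A separate upstream branch: the carp bloom ← the crayfish population decline ← the carp habitat loss ← the seasonal otter overgrazing.
Each of those chain origins has no stated cause.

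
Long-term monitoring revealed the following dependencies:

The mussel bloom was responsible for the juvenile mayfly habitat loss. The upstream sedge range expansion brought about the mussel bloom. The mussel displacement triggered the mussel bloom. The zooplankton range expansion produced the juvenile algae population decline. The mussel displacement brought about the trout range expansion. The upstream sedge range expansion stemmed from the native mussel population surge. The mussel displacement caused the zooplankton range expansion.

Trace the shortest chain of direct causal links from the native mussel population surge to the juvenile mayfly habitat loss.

the native mussel population surge → the upstream sedge range expansion
the upstream sedge range expansion → the mussel bloom
the mussel bloom → the juvenile mayfly habitat loss
Length: 3 steps.

the native mussel population surge → the upstream sedge range expansion → the mussel bloom → the juvenile mayfly habitat loss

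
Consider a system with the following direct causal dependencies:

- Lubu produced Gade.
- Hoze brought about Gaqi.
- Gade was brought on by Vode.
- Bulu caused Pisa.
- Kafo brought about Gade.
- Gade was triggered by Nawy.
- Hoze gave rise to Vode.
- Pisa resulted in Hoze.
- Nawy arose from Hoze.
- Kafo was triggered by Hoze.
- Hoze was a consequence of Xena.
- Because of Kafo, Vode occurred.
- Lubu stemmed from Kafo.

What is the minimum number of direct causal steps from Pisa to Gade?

3

Shortest chain: Pisa → Hoze → Nawy → Gade.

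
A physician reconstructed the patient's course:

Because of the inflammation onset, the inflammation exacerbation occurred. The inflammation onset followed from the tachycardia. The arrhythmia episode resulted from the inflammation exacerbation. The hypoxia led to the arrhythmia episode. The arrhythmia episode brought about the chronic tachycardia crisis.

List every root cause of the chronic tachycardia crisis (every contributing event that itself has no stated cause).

the hypoxia, the tachycardia

Tracing upstream from the chronic tachycardia crisis: the chronic tachycardia crisis ← the arrhythmia episode ← the inflammation exacerbation ← the inflammation onset ← the tachycardia.
A separate upstream branch: the chronic tachycardia crisis ← the arrhythmia episode ← the hypoxia.
Each of those chain origins has no stated cause.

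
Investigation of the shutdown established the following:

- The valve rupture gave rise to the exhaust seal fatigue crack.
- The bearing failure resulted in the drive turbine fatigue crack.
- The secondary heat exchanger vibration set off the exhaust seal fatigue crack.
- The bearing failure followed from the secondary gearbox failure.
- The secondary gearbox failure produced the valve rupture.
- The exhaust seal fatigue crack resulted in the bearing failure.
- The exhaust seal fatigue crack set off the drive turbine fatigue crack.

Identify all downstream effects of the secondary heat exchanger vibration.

Direct effects: the exhaust seal fatigue crack.
2 steps out: the bearing failure, the drive turbine fatigue crack.
Not reachable from it: the secondary gearbox failure, the valve rupture.

the bearing failure, the drive turbine fatigue crack, the exhaust seal fatigue crack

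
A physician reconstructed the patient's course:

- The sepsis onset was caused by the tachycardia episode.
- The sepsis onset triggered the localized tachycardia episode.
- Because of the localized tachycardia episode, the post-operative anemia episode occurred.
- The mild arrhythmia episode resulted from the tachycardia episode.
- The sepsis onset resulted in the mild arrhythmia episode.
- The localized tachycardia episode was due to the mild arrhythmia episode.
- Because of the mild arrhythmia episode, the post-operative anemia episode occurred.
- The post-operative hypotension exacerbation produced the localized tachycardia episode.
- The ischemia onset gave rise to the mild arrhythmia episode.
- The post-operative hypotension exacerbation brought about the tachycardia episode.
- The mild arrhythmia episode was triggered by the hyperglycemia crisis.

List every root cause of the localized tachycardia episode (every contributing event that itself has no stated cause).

the hyperglycemia crisis, the ischemia onset, the post-operative hypotension exacerbation

Tracing upstream from the localized tachycardia episode: the localized tachycardia episode ← the mild arrhythmia episode ← the ischemia onset.
A separate upstream branch: the localized tachycardia episode ← the post-operative hypotension exacerbation.
A separate upstream branch: the localized tachycardia episode ← the mild arrhythmia episode ← the hyperglycemia crisis.
Each of those chain origins has no stated cause.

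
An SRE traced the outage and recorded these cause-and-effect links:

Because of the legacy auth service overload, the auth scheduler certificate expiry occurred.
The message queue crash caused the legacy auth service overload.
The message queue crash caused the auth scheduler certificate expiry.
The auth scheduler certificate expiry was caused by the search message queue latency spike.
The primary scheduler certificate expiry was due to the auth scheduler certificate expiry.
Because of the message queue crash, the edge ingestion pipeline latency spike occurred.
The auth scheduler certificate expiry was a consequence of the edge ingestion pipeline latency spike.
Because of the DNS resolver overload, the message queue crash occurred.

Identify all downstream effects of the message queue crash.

Direct effects: the edge ingestion pipeline latency spike, the legacy auth service overload, the auth scheduler certificate expiry.
2 steps out: the primary scheduler certificate expiry.
Not reachable from it: the DNS resolver overload, the search message queue latency spike.

the auth scheduler certificate expiry, the edge ingestion pipeline latency spike, the legacy auth service overload, the primary scheduler certificate expiry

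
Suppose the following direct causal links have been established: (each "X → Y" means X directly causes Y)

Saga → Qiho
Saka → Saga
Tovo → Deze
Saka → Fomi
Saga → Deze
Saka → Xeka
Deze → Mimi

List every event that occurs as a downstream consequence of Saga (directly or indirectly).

Deze, Mimi, Qiho

Direct effects: Deze, Qiho.
2 steps out: Mimi.
Not reachable from it: Saka, Xeka, Fomi, Tovo.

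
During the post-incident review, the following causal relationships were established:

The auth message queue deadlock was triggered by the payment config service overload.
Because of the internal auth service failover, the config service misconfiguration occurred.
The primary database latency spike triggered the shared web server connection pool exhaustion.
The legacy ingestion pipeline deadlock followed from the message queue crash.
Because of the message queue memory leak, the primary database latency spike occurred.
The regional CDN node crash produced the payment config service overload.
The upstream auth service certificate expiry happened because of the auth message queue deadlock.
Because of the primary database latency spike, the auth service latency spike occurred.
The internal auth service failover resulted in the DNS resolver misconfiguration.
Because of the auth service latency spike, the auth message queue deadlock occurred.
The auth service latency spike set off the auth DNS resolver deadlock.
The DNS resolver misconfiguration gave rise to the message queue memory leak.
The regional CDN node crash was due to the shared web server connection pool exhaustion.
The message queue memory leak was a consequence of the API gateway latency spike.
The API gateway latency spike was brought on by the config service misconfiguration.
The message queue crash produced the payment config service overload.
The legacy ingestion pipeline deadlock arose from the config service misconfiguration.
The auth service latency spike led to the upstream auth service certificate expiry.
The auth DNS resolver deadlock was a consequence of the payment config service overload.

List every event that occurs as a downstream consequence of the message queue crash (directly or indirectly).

Direct effects: the legacy ingestion pipeline deadlock, the payment config service overload.
2 steps out: the auth message queue deadlock, the auth DNS resolver deadlock.
3 steps out: the upstream auth service certificate expiry.
Not reachable from it: the internal auth service failover, the DNS resolver misconfiguration, the config service misconfiguration, the API gateway latency spike, the message queue memory leak, the primary database latency spike, the shared web server connection pool exhaustion, the regional CDN node crash, the auth service latency spike.

the auth DNS resolver deadlock, the auth message queue deadlock, the legacy ingestion pipeline deadlock, the payment config service overload, the upstream auth service certificate expiry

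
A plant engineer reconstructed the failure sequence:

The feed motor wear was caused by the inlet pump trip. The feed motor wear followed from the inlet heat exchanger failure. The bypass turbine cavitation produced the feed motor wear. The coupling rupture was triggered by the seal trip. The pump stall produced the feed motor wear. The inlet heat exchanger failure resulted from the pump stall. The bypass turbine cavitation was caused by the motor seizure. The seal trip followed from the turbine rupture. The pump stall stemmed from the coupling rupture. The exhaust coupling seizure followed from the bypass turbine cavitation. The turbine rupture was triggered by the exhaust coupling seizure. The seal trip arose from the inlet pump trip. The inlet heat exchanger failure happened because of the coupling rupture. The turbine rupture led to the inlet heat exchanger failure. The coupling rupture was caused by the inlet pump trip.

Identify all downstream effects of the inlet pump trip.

Direct effects: the seal trip, the coupling rupture, the feed motor wear.
2 steps out: the pump stall, the inlet heat exchanger failure.
Not reachable from it: the motor seizure, the bypass turbine cavitation, the exhaust coupling seizure, the turbine rupture.

the coupling rupture, the feed motor wear, the inlet heat exchanger failure, the pump stall, the seal trip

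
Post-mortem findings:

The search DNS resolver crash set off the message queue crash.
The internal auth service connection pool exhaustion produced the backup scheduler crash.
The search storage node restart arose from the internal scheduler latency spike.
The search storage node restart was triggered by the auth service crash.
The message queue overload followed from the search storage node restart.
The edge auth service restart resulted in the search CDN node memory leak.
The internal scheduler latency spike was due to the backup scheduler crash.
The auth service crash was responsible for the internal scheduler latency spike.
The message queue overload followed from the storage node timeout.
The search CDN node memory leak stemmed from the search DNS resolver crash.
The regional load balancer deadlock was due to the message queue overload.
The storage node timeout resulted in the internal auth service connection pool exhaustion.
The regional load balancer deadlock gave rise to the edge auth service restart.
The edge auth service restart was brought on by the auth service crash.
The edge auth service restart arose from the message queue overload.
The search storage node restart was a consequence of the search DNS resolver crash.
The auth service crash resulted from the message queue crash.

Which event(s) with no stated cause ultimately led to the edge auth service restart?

the search DNS resolver crash, the storage node timeout

Tracing upstream from the edge auth service restart: the edge auth service restart ← the message queue overload ← the storage node timeout.
A separate upstream branch: the edge auth service restart ← the auth service crash ← the message queue crash ← the search DNS resolver crash.
Each of those chain origins has no stated cause.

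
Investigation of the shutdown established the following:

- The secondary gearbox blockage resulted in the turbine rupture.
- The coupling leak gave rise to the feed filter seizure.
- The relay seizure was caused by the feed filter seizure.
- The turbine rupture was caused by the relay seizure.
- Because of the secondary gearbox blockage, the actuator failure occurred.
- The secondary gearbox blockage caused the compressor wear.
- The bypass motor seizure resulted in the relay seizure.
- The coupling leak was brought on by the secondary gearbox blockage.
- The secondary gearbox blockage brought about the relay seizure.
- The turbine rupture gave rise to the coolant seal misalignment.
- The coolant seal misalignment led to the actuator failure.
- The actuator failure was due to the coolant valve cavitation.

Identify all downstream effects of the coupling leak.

Direct effects: the feed filter seizure.
2 steps out: the relay seizure.
3 steps out: the turbine rupture.
4 steps out: the coolant seal misalignment.
5 steps out: the actuator failure.
Not reachable from it: the secondary gearbox blockage, the bypass motor seizure, the coolant valve cavitation, the compressor wear.

the actuator failure, the coolant seal misalignment, the feed filter seizure, the relay seizure, the turbine rupture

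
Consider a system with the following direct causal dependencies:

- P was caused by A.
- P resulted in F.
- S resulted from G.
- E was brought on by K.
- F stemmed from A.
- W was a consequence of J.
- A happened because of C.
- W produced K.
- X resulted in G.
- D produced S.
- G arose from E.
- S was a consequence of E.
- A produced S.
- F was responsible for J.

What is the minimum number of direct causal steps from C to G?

7

Shortest chain: C → A → F → J → W → K → E → G.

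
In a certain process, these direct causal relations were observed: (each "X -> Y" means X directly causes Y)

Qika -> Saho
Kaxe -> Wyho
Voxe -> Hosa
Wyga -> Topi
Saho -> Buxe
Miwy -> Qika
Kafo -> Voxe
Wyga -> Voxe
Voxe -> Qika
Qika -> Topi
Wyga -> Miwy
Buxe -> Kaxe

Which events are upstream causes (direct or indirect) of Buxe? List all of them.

Immediate cause of Buxe: Saho.
Further upstream: Wyga, Miwy, Voxe, Qika, Kafo.

Kafo, Miwy, Qika, Saho, Voxe, Wyga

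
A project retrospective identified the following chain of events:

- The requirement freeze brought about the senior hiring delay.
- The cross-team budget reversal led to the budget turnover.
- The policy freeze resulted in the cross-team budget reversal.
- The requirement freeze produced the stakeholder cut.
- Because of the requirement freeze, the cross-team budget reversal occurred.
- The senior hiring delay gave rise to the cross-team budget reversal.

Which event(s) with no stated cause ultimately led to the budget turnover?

the policy freeze, the requirement freeze

Tracing upstream from the budget turnover: the budget turnover ← the cross-team budget reversal ← the requirement freeze.
A separate upstream branch: the budget turnover ← the cross-team budget reversal ← the policy freeze.
Each of those chain origins has no stated cause.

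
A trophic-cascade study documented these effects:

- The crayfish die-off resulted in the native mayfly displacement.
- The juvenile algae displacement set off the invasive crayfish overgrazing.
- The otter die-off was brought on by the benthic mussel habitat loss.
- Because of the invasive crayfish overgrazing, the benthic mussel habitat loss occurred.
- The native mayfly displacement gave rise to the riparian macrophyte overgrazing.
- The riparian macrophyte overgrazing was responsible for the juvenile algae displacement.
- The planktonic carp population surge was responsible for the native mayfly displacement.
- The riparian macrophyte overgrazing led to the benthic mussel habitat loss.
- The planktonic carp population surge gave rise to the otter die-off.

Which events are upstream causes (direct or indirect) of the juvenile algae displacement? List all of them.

Immediate cause of the juvenile algae displacement: the riparian macrophyte overgrazing.
Further upstream: the planktonic carp population surge, the native mayfly displacement, the crayfish die-off.

the crayfish die-off, the native mayfly displacement, the planktonic carp population surge, the riparian macrophyte overgrazing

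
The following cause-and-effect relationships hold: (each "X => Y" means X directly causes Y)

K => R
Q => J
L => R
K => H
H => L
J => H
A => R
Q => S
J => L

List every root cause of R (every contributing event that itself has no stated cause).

A, K, Q

Tracing upstream from R: R ← L ← J ← Q.
A separate upstream branch: R ← K.
A separate upstream branch: R ← A.
Each of those chain origins has no stated cause.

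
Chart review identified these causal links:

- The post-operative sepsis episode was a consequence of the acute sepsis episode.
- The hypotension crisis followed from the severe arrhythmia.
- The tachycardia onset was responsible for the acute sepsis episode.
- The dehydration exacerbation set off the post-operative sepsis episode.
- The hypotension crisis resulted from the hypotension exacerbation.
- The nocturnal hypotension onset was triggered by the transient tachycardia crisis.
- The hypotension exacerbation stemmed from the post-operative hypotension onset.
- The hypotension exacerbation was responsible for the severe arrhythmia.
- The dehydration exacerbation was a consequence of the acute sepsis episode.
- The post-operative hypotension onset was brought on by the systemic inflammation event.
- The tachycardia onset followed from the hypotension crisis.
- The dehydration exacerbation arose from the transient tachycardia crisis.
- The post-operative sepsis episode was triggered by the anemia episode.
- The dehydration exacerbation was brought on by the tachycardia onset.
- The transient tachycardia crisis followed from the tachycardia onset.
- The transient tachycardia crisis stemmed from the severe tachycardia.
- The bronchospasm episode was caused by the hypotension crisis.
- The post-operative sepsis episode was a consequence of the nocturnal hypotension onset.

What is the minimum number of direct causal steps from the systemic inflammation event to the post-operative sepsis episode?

Shortest chain: the systemic inflammation event → the post-operative hypotension onset → the hypotension exacerbation → the hypotension crisis → the tachycardia onset → the acute sepsis episode → the post-operative sepsis episode.

6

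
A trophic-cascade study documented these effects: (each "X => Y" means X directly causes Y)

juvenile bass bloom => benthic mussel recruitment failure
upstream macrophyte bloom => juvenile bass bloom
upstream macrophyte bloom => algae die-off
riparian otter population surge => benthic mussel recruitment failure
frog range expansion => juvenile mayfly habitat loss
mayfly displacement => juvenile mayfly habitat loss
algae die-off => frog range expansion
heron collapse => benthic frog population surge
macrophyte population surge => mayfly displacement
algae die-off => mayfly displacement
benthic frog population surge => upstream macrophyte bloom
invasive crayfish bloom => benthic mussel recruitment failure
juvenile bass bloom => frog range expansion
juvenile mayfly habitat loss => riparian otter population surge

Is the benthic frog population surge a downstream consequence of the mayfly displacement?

No

The mayfly displacement leads to the juvenile mayfly habitat loss, the riparian otter population surge, the benthic mussel recruitment failure; the benthic frog population surge is not among them.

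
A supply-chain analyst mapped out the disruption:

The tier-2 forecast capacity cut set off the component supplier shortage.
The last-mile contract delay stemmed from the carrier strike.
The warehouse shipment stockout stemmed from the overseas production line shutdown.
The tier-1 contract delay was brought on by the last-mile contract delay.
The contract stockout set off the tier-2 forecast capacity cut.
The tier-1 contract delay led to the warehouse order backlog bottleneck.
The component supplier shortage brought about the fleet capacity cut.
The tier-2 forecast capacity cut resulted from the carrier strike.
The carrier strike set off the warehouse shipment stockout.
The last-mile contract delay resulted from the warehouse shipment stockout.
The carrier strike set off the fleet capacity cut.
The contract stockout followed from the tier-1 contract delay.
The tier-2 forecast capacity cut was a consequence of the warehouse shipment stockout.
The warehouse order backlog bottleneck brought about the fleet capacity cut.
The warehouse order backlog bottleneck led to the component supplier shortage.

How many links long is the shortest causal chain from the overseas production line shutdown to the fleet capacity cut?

Shortest chain: the overseas production line shutdown → the warehouse shipment stockout → the tier-2 forecast capacity cut → the component supplier shortage → the fleet capacity cut.

4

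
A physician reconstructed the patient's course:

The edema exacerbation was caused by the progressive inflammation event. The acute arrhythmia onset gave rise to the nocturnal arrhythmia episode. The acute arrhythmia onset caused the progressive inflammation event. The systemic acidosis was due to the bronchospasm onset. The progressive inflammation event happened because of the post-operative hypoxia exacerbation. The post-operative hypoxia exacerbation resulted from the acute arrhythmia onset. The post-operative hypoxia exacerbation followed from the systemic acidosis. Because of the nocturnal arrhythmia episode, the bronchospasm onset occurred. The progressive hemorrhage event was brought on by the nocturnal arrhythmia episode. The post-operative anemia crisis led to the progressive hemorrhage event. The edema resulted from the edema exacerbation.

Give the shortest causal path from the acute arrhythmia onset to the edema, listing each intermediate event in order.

the acute arrhythmia onset → the progressive inflammation event
the progressive inflammation event → the edema exacerbation
the edema exacerbation → the edema
Length: 3 steps.

the acute arrhythmia onset → the progressive inflammation event → the edema exacerbation → the edema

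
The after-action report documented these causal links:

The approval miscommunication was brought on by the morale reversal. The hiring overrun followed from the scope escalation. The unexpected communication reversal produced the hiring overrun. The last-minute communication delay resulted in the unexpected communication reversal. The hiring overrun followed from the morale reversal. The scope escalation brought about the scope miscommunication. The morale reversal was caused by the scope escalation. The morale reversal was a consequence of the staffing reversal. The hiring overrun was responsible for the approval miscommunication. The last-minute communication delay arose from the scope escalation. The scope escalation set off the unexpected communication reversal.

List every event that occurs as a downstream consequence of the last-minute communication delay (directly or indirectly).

the approval miscommunication, the hiring overrun, the unexpected communication reversal

Direct effects: the unexpected communication reversal.
2 steps out: the hiring overrun.
3 steps out: the approval miscommunication.
Not reachable from it: the scope escalation, the scope miscommunication, the morale reversal, the staffing reversal.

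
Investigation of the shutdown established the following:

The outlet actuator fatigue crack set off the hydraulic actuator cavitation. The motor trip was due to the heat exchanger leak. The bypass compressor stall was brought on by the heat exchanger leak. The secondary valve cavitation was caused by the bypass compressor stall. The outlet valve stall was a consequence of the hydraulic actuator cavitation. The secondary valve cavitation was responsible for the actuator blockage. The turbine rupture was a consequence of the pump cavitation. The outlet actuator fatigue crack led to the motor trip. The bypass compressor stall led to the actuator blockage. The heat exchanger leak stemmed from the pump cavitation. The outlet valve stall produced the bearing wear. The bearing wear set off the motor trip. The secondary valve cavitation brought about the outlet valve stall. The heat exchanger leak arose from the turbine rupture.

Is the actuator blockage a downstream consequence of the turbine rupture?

Yes

There is a causal chain: the turbine rupture → the heat exchanger leak → the bypass compressor stall → the actuator blockage.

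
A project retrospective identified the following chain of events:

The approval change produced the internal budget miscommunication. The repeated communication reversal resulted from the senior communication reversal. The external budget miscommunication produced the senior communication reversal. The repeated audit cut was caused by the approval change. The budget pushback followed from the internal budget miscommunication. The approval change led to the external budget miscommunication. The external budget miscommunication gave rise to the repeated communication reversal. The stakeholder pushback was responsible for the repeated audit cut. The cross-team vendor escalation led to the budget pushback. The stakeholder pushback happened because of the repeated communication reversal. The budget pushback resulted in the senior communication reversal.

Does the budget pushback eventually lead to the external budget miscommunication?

The budget pushback leads to the senior communication reversal, the repeated communication reversal, the stakeholder pushback, the repeated audit cut; the external budget miscommunication is not among them.

No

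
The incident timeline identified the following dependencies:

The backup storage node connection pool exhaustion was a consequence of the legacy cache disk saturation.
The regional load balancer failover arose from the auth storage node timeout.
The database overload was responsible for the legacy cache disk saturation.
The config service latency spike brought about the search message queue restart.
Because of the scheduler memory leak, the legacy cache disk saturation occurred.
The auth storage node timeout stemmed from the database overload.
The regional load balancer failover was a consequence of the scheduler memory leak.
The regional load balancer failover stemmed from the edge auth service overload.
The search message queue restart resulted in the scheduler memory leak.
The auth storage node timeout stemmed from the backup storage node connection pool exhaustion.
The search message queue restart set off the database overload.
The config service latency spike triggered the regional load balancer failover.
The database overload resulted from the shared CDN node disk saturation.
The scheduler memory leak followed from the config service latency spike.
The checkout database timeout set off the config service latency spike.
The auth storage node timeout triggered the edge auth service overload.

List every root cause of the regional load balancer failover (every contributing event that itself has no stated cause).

the checkout database timeout, the shared CDN node disk saturation

Tracing upstream from the regional load balancer failover: the regional load balancer failover ← the config service latency spike ← the checkout database timeout.
A separate upstream branch: the regional load balancer failover ← the auth storage node timeout ← the database overload ← the shared CDN node disk saturation.
Each of those chain origins has no stated cause.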